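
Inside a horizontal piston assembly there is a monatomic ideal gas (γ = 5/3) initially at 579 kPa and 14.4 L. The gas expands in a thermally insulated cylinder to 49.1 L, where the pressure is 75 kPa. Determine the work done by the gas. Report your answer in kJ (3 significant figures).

Adiabatic: W = (P₁V₁ − P₂V₂)/(γ − 1) with γ = 5/3.
P₁V₁ = 8338 J, P₂V₂ = 3682 J.
W = (8338 − 3682) / 0.6667 = 6983 J.

W ≈ 6.98 kJ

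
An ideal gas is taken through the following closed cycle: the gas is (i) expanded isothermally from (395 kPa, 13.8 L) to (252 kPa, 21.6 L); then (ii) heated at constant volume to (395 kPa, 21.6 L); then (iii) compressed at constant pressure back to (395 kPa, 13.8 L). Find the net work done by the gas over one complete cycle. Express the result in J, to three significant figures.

Leg (i): W = PᵢVᵢ ln(V_f/Vᵢ) = (5451) ln(21.6/13.8) = 2442 J.
Leg (ii): W = 0.
Leg (iii): W = PΔV = (395)(13.8 − 21.6) = -3081 J.
W_net = 2442 − 3081 = -638.8 J.

W_net ≈ -639 J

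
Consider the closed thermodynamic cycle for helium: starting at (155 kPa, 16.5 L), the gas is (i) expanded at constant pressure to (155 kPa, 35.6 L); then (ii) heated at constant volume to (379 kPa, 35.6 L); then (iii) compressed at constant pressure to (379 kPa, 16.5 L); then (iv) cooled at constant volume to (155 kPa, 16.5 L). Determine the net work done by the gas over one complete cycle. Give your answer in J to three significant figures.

W_net ≈ -4280 J

Constant-volume legs do no work.
W(i) = (155)(35.6 − 16.5) = 2960 J; W(iii) = (379)(16.5 − 35.6) = -7239 J.
W_net = 2960 − 7239 = -4278 J (the counter-clockwise enclosed area).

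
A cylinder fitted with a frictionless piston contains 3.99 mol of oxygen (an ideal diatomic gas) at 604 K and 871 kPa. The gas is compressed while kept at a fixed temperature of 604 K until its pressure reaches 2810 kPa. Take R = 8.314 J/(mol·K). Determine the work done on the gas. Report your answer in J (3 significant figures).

W ≈ 23500 J

Isothermal process: W = nRT ln(V₂/V₁) = nRT ln(P₁/P₂).
W = (3.99)(8.314)(604) × ln(871/2810)
  = 20036 × ln(0.31) = 20036 × -1.171
W_by_gas = -23469 J; work on gas = −W_by = 23469 J.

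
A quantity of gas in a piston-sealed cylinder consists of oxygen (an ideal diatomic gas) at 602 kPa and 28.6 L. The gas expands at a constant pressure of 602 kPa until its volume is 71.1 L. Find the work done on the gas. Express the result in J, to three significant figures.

Isobaric: W = P ΔV.
W = (602 kPa)(71.1 − 28.6 L) = (602)(42.5) = 25585 J.
Work on gas = −W_by = -25585 J.

W ≈ -25600 J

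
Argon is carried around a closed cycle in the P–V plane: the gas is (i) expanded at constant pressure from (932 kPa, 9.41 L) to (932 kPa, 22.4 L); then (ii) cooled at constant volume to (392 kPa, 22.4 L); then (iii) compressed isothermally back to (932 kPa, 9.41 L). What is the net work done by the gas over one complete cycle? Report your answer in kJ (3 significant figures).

W_net ≈ 4.49 kJ

Leg (i): W = PΔV = (932)(22.4 − 9.41) = 12107 J.
Leg (ii): W = 0.
Leg (iii): W = PᵢVᵢ ln(V_f/Vᵢ) = (8781) ln(9.41/22.4) = -7615 J.
W_net = 12107 − 7615 = 4491 J.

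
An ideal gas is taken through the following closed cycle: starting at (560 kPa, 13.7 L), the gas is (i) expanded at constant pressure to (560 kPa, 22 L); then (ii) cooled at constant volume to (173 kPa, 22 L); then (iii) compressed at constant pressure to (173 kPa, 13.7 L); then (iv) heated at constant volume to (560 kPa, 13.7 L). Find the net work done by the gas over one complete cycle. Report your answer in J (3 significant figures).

W_net ≈ 3210 J

Constant-volume legs do no work.
W(i) = (560)(22 − 13.7) = 4648 J; W(iii) = (173)(13.7 − 22) = -1436 J.
W_net = 4648 − 1436 = 3212 J (the clockwise enclosed area).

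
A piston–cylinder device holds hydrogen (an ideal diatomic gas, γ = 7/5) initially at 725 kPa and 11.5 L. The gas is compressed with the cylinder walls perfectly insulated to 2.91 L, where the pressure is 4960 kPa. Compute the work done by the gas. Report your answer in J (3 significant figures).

W ≈ -15200 J

Adiabatic: W = (P₁V₁ − P₂V₂)/(γ − 1) with γ = 7/5.
P₁V₁ = 8338 J, P₂V₂ = 14434 J.
W = (8338 − 14434) / 0.4 = -15240 J.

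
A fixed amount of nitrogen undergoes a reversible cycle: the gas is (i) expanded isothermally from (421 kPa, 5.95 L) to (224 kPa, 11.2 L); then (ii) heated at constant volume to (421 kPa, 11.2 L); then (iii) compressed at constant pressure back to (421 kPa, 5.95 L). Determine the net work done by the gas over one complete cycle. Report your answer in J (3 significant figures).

Leg (i): W = PᵢVᵢ ln(V_f/Vᵢ) = (2505) ln(11.2/5.95) = 1584 J.
Leg (ii): W = 0.
Leg (iii): W = PΔV = (421)(5.95 − 11.2) = -2210 J.
W_net = 1584 − 2210 = -625.8 J.

W_net ≈ -626 J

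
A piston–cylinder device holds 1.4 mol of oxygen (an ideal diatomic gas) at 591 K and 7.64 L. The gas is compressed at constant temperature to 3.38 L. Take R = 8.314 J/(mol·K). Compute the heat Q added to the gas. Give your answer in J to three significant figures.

Q ≈ -5610 J

Isothermal ⇒ ΔU = 0, so Q = W = nRT ln(V₂/V₁).
Q = (1.4)(8.314)(591) ln(3.38/7.64) = 6879 × -0.8155 = -5610 J.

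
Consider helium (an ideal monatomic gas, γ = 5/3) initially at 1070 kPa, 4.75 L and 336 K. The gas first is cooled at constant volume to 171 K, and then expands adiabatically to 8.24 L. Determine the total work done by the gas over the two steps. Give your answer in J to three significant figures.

Step 1 (isochoric): W = 0 (constant volume).
After step 1: P = 544.6 kPa (V unchanged).
Step 2 (adiabatic): W = (P₁V₁ − P₂V₂)/(γ−1) = (2587 − 1792)/0.667 = 1193 J.
W_total = 0 + 1193 = 1193 J.

W_total ≈ 1190 J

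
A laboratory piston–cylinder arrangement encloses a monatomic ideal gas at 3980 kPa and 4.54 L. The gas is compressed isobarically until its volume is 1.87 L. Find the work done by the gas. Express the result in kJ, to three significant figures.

Isobaric: W = P ΔV.
W = (3980 kPa)(1.87 − 4.54 L) = (3980)(-2.67) = -10627 J.

W ≈ -10.6 kJ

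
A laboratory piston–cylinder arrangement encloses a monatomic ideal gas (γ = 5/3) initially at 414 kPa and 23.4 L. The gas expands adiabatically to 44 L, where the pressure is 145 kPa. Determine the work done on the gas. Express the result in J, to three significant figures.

Adiabatic: W = (P₁V₁ − P₂V₂)/(γ − 1) with γ = 5/3.
P₁V₁ = 9688 J, P₂V₂ = 6380 J.
W = (9688 − 6380) / 0.6667 = 4961 J.
Work on gas = −W_by = -4961 J.

W ≈ -4960 J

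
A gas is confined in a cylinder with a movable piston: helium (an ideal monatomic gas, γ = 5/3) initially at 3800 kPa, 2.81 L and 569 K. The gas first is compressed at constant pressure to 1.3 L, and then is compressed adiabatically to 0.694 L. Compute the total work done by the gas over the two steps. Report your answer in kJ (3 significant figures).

W_total ≈ -9.59 kJ

Step 1 (isobaric): W = PΔV = (3800 kPa)(1.3 − 2.81 L) = -5738 J.
After step 1: P = 3800 kPa, V = 1.3 L, T = 263.2 K.
Step 2 (adiabatic): W = (P₁V₁ − P₂V₂)/(γ−1) = (4940 − 7507)/0.667 = -3850 J.
W_total = -5738 − 3850 = -9588 J.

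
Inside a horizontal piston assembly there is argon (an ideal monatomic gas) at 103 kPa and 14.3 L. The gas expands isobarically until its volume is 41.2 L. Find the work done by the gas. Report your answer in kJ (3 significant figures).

Isobaric: W = P ΔV.
W = (103 kPa)(41.2 − 14.3 L) = (103)(26.9) = 2771 J.

W ≈ 2.77 kJ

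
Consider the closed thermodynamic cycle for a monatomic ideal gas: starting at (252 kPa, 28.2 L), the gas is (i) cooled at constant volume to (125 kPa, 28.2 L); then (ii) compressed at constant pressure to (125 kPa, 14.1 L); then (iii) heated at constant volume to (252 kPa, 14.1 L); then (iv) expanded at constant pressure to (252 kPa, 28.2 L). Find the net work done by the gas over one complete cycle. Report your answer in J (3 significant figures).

Constant-volume legs do no work.
W(ii) = (125)(14.1 − 28.2) = -1762 J; W(iv) = (252)(28.2 − 14.1) = 3553 J.
W_net = -1762 + 3553 = 1791 J (the clockwise enclosed area).

W_net ≈ 1790 J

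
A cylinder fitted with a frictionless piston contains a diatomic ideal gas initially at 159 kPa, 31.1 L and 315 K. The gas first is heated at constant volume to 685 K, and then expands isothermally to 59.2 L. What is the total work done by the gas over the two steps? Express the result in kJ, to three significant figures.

W_total ≈ 6.92 kJ

Step 1 (isochoric): W = 0 (constant volume).
After step 1: P = 345.8 kPa (V unchanged).
Step 2 (isothermal): W = P₁V₁ ln(V₂/V₁) = (10753) ln(59.2/31.1) = 6922 J.
W_total = 0 + 6922 = 6922 J.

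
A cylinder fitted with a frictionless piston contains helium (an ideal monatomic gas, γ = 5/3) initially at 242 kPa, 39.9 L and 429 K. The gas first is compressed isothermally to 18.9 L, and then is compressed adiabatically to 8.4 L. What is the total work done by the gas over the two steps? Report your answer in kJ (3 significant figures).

Step 1 (isothermal): W = P₁V₁ ln(V₂/V₁) = (9656) ln(18.9/39.9) = -7215 J.
After step 1: P = 510.9 kPa, V = 18.9 L, T = 429 K.
Step 2 (adiabatic): W = (P₁V₁ − P₂V₂)/(γ−1) = (9656 − 16580)/0.667 = -10386 J.
W_total = -7215 − 10386 = -17601 J.

W_total ≈ -17.6 kJ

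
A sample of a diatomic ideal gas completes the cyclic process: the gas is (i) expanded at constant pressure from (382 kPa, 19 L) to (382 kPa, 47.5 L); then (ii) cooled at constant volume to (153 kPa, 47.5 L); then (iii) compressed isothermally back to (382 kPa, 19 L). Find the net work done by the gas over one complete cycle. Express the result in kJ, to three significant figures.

Leg (i): W = PΔV = (382)(47.5 − 19) = 10887 J.
Leg (ii): W = 0.
Leg (iii): W = PᵢVᵢ ln(V_f/Vᵢ) = (7268) ln(19/47.5) = -6659 J.
W_net = 10887 − 6659 = 4228 J.

W_net ≈ 4.23 kJ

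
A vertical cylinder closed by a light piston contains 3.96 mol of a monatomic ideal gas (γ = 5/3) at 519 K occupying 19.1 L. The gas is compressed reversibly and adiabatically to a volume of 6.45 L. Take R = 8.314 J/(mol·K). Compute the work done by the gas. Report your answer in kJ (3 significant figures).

Adiabatic: TV^(γ−1) = const with γ = 5/3.
T₂ = T₁ (V₁/V₂)^(γ−1) = 519 × (19.1/6.45)^0.667 = 519 × 2.062 = 1070 K.
W_by = nCᵥ(T₁ − T₂) = (3.96)(12.47)(519 − 1070) = -27223 J.

W ≈ -27.2 kJ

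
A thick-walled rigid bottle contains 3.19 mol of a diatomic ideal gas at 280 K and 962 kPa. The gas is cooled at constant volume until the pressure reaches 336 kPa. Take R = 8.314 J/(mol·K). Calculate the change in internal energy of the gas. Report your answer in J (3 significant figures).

Constant volume ⇒ W = 0, so Q = ΔU = nCᵥΔT with Cᵥ = 5R/2 = 20.79 J/(mol·K).
At constant V, T₂/T₁ = P₂/P₁ ⇒ ΔT = T₁(P₂/P₁ − 1) = 280·(336/962 − 1) = -182.2 K.
ΔU = (3.19)(20.79)(-182.2) = -12081 J.

ΔU ≈ -12100 J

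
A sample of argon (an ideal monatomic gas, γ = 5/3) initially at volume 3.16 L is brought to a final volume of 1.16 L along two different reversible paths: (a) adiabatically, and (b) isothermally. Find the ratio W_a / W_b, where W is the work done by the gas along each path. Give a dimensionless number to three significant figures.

Path (a) adiabatic: W = P₁V₁(1 − (V₁/V₂)^(γ−1))/(γ−1) → W_a/(P₁V₁) = -1.426.
Path (b) isothermal: W = P₁V₁ ln(V₂/V₁) → W_b/(P₁V₁) = -1.002.
W_a / W_b = -1.426 / -1.002 = 1.423.

W_a / W_b ≈ 1.42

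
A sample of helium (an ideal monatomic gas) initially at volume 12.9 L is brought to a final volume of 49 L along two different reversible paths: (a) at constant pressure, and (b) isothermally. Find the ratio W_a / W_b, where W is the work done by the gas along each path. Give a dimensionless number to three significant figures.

W_a / W_b ≈ 2.10

Path (a) isobaric: W = P₁(V₂ − V₁) → W_a/(P₁V₁) = 2.798.
Path (b) isothermal: W = P₁V₁ ln(V₂/V₁) → W_b/(P₁V₁) = 1.335.
W_a / W_b = 2.798 / 1.335 = 2.097.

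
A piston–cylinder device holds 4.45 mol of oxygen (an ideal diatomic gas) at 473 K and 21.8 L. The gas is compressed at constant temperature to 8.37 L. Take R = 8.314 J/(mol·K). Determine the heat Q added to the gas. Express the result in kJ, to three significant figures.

Q ≈ -16.8 kJ

Isothermal ⇒ ΔU = 0, so Q = W = nRT ln(V₂/V₁).
Q = (4.45)(8.314)(473) ln(8.37/21.8) = 17500 × -0.9573 = -16752 J.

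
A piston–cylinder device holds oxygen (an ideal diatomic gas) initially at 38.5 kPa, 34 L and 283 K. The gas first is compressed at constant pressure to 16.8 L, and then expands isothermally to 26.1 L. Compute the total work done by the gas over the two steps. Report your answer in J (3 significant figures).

W_total ≈ -377 J

Step 1 (isobaric): W = PΔV = (38.5 kPa)(16.8 − 34 L) = -662.2 J.
After step 1: P = 38.5 kPa, V = 16.8 L, T = 139.8 K.
Step 2 (isothermal): W = P₁V₁ ln(V₂/V₁) = (646.8) ln(26.1/16.8) = 285 J.
W_total = -662.2 + 285 = -377.2 J.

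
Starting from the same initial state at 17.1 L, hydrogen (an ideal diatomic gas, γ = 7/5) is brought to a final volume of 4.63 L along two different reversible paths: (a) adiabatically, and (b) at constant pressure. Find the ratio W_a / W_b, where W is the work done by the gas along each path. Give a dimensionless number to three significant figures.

Path (a) adiabatic: W = P₁V₁(1 − (V₁/V₂)^(γ−1))/(γ−1) → W_a/(P₁V₁) = -1.716.
Path (b) isobaric: W = P₁(V₂ − V₁) → W_b/(P₁V₁) = -0.7292.
W_a / W_b = -1.716 / -0.7292 = 2.353.

W_a / W_b ≈ 2.35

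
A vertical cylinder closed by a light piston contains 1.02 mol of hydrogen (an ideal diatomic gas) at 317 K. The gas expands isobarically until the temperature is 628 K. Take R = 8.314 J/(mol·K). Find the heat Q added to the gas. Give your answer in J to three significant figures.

Isobaric: W = nRΔT = (1.02)(8.314)(311) = 2637 J.
ΔU = nCᵥΔT with Cᵥ = 5R/2: ΔU = (1.02)(20.79)(311) = 6593 J.
Q = ΔU + W = 6593 + 2637 = 9231 J.

Q ≈ 9230 J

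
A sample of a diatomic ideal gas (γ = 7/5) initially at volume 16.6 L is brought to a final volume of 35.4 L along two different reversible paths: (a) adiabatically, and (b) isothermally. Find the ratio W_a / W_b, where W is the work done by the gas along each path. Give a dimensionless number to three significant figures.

Path (a) adiabatic: W = P₁V₁(1 − (V₁/V₂)^(γ−1))/(γ−1) → W_a/(P₁V₁) = 0.6534.
Path (b) isothermal: W = P₁V₁ ln(V₂/V₁) → W_b/(P₁V₁) = 0.7573.
W_a / W_b = 0.6534 / 0.7573 = 0.8627.

W_a / W_b ≈ 0.863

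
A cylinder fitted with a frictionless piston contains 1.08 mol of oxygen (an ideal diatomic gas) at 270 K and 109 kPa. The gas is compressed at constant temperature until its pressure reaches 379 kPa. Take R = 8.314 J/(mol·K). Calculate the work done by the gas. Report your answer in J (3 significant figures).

Isothermal process: W = nRT ln(V₂/V₁) = nRT ln(P₁/P₂).
W = (1.08)(8.314)(270) × ln(109/379)
  = 2424 × ln(0.2876) = 2424 × -1.246
W_by_gas = -3021 J.

W ≈ -3020 J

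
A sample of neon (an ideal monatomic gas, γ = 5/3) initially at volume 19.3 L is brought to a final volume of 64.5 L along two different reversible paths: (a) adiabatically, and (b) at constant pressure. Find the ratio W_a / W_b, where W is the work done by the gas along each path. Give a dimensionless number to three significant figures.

W_a / W_b ≈ 0.354

Path (a) adiabatic: W = P₁V₁(1 − (V₁/V₂)^(γ−1))/(γ−1) → W_a/(P₁V₁) = 0.8289.
Path (b) isobaric: W = P₁(V₂ − V₁) → W_b/(P₁V₁) = 2.342.
W_a / W_b = 0.8289 / 2.342 = 0.354.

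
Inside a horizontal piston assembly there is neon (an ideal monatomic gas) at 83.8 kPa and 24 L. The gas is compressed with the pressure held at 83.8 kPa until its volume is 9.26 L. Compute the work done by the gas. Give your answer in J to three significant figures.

Isobaric: W = P ΔV.
W = (83.8 kPa)(9.26 − 24 L) = (83.8)(-14.74) = -1235 J.

W ≈ -1240 J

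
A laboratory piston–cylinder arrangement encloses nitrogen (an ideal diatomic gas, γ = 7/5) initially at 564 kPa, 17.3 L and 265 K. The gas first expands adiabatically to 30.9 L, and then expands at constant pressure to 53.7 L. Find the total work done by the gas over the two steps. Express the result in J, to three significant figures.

Step 1 (adiabatic): W = (P₁V₁ − P₂V₂)/(γ−1) = (9757 − 7737)/0.4 = 5051 J.
After step 1: P = 250.4 kPa, V = 30.9 L, T = 210.1 K.
Step 2 (isobaric): W = PΔV = (250.4 kPa)(53.7 − 30.9 L) = 5709 J.
W_total = 5051 + 5709 = 10760 J.

W_total ≈ 10800 J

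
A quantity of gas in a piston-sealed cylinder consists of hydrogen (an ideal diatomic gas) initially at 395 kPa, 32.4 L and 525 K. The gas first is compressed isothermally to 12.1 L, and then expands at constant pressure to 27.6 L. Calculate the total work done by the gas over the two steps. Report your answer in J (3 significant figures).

Step 1 (isothermal): W = P₁V₁ ln(V₂/V₁) = (12798) ln(12.1/32.4) = -12605 J.
After step 1: P = 1058 kPa, V = 12.1 L, T = 525 K.
Step 2 (isobaric): W = PΔV = (1058 kPa)(27.6 − 12.1 L) = 16394 J.
W_total = -12605 + 16394 = 3789 J.

W_total ≈ 3790 J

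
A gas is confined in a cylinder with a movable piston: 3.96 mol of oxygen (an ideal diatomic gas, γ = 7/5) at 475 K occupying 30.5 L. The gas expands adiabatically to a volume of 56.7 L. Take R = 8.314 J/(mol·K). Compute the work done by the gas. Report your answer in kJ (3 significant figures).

Adiabatic: TV^(γ−1) = const with γ = 7/5.
T₂ = T₁ (V₁/V₂)^(γ−1) = 475 × (30.5/56.7)^0.4 = 475 × 0.7803 = 370.7 K.
W_by = nCᵥ(T₁ − T₂) = (3.96)(20.79)(475 − 370.7) = 8588 J.

W ≈ 8.59 kJ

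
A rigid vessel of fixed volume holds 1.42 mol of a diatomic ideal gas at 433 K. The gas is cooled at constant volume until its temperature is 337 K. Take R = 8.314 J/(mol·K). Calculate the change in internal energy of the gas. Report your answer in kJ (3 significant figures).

ΔU ≈ -2.83 kJ

Constant volume ⇒ W = 0, so Q = ΔU = nCᵥΔT with Cᵥ = 5R/2 = 20.79 J/(mol·K).
ΔU = (1.42)(20.79)(337 − 433) = -2833 J.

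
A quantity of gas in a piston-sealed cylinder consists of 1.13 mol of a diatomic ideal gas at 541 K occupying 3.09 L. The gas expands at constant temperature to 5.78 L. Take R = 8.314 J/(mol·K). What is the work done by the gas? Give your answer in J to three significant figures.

W ≈ 3180 J

Isothermal: W = nRT ln(V₂/V₁).
W = (1.13)(8.314)(541) × ln(5.78/3.09)
  = 5083 × 0.6262
W_by_gas = 3183 J.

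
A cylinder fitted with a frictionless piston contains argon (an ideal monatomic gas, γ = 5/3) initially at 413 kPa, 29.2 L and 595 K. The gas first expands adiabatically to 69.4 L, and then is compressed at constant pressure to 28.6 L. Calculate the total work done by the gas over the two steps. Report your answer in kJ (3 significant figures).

Step 1 (adiabatic): W = (P₁V₁ − P₂V₂)/(γ−1) = (12060 − 6771)/0.667 = 7932 J.
After step 1: P = 97.57 kPa, V = 69.4 L, T = 334.1 K.
Step 2 (isobaric): W = PΔV = (97.57 kPa)(28.6 − 69.4 L) = -3981 J.
W_total = 7932 − 3981 = 3951 J.

W_total ≈ 3.95 kJ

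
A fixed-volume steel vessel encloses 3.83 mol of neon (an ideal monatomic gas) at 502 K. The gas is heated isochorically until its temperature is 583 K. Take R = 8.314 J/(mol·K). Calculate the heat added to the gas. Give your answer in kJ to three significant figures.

Q ≈ 3.87 kJ

Constant volume ⇒ W = 0, so Q = ΔU = nCᵥΔT with Cᵥ = 3R/2 = 12.47 J/(mol·K).
ΔU = (3.83)(12.47)(583 − 502) = 3869 J.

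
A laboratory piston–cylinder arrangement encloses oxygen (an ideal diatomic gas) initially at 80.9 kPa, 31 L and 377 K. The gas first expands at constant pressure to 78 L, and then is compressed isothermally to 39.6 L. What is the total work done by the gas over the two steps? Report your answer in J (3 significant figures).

Step 1 (isobaric): W = PΔV = (80.9 kPa)(78 − 31 L) = 3802 J.
After step 1: P = 80.9 kPa, V = 78 L, T = 948.6 K.
Step 2 (isothermal): W = P₁V₁ ln(V₂/V₁) = (6310) ln(39.6/78) = -4278 J.
W_total = 3802 − 4278 = -475.3 J.

W_total ≈ -475 J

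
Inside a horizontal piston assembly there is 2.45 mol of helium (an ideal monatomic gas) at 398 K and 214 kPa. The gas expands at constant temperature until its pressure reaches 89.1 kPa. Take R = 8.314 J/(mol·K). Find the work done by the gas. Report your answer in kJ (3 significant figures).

Isothermal process: W = nRT ln(V₂/V₁) = nRT ln(P₁/P₂).
W = (2.45)(8.314)(398) × ln(214/89.1)
  = 8107 × ln(2.402) = 8107 × 0.8762
W_by_gas = 7103 J.

W ≈ 7.10 kJ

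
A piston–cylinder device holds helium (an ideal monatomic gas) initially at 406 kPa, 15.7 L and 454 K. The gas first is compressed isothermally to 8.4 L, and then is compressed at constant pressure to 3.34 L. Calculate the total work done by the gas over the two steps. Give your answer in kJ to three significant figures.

W_total ≈ -7.83 kJ

Step 1 (isothermal): W = P₁V₁ ln(V₂/V₁) = (6374) ln(8.4/15.7) = -3987 J.
After step 1: P = 758.8 kPa, V = 8.4 L, T = 454 K.
Step 2 (isobaric): W = PΔV = (758.8 kPa)(3.34 − 8.4 L) = -3840 J.
W_total = -3987 − 3840 = -7826 J.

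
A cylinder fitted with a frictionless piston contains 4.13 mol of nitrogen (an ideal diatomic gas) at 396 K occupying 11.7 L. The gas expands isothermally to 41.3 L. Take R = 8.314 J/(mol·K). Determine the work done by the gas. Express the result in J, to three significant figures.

Isothermal: W = nRT ln(V₂/V₁).
W = (4.13)(8.314)(396) × ln(41.3/11.7)
  = 13597 × 1.261
W_by_gas = 17150 J.

W ≈ 17200 J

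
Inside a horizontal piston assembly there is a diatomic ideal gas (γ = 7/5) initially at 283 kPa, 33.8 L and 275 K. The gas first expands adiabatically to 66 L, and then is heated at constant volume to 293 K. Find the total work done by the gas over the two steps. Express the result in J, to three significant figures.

Step 1 (adiabatic): W = (P₁V₁ − P₂V₂)/(γ−1) = (9565 − 7319)/0.4 = 5616 J.
Step 2 (isochoric): W = 0 (constant volume).
W_total = 5616 + 0 = 5616 J.

W_total ≈ 5620 J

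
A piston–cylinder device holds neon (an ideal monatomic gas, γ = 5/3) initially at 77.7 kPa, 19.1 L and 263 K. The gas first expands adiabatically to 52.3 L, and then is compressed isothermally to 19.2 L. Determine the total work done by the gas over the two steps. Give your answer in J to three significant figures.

Step 1 (adiabatic): W = (P₁V₁ − P₂V₂)/(γ−1) = (1484 − 758.2)/0.667 = 1089 J.
After step 1: P = 14.5 kPa, V = 52.3 L, T = 134.4 K.
Step 2 (isothermal): W = P₁V₁ ln(V₂/V₁) = (758.2) ln(19.2/52.3) = -759.8 J.
W_total = 1089 − 759.8 = 328.9 J.

W_total ≈ 329 J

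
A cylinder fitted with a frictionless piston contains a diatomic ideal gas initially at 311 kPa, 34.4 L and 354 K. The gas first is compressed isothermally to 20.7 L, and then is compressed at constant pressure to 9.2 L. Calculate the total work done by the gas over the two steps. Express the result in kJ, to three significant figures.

W_total ≈ -11.4 kJ

Step 1 (isothermal): W = P₁V₁ ln(V₂/V₁) = (10698) ln(20.7/34.4) = -5434 J.
After step 1: P = 516.8 kPa, V = 20.7 L, T = 354 K.
Step 2 (isobaric): W = PΔV = (516.8 kPa)(9.2 − 20.7 L) = -5944 J.
W_total = -5434 − 5944 = -11378 J.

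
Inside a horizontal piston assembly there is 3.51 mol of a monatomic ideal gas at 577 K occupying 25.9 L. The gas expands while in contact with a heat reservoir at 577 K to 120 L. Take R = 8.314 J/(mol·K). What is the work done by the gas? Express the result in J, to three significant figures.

W ≈ 25800 J

Isothermal: W = nRT ln(V₂/V₁).
W = (3.51)(8.314)(577) × ln(120/25.9)
  = 16838 × 1.533
W_by_gas = 25817 J.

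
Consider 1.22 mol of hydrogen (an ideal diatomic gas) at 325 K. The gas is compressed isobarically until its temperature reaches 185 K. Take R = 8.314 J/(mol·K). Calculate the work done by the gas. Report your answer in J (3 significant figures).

W ≈ -1420 J

Isobaric: W = P ΔV = nR ΔT.
W = (1.22)(8.314)(185 − 325) = -1420 J.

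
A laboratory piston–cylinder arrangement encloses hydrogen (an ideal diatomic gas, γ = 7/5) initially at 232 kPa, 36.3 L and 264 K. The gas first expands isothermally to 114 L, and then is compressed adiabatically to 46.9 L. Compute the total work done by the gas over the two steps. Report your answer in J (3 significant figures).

Step 1 (isothermal): W = P₁V₁ ln(V₂/V₁) = (8422) ln(114/36.3) = 9638 J.
After step 1: P = 73.87 kPa, V = 114 L, T = 264 K.
Step 2 (adiabatic): W = (P₁V₁ − P₂V₂)/(γ−1) = (8422 − 12014)/0.4 = -8981 J.
W_total = 9638 − 8981 = 656.5 J.

W_total ≈ 657 J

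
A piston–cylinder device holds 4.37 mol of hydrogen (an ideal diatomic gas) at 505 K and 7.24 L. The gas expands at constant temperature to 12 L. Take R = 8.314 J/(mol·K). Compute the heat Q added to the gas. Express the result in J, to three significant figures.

Q ≈ 9270 J

Isothermal ⇒ ΔU = 0, so Q = W = nRT ln(V₂/V₁).
Q = (4.37)(8.314)(505) ln(12/7.24) = 18348 × 0.5053 = 9271 J.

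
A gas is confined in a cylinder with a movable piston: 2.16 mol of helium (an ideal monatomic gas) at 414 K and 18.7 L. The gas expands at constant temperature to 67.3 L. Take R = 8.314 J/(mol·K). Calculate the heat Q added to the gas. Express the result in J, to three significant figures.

Isothermal ⇒ ΔU = 0, so Q = W = nRT ln(V₂/V₁).
Q = (2.16)(8.314)(414) ln(67.3/18.7) = 7435 × 1.281 = 9521 J.

Q ≈ 9520 J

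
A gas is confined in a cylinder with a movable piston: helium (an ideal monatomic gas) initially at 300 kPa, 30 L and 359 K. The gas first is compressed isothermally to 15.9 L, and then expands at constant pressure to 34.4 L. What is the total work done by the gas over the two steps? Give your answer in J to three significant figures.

Step 1 (isothermal): W = P₁V₁ ln(V₂/V₁) = (9000) ln(15.9/30) = -5714 J.
After step 1: P = 566 kPa, V = 15.9 L, T = 359 K.
Step 2 (isobaric): W = PΔV = (566 kPa)(34.4 − 15.9 L) = 10472 J.
W_total = -5714 + 10472 = 4758 J.

W_total ≈ 4760 J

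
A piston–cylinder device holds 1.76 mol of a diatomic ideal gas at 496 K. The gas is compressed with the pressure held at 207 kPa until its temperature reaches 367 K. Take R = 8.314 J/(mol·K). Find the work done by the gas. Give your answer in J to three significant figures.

W ≈ -1890 J

Isobaric: W = P ΔV = nR ΔT.
W = (1.76)(8.314)(367 − 496) = -1888 J.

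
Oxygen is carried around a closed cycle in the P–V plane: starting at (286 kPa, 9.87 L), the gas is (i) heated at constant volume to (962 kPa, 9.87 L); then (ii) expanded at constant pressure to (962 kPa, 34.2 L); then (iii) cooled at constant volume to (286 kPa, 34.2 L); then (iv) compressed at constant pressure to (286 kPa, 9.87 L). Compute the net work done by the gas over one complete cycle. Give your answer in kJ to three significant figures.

Constant-volume legs do no work.
W(ii) = (962)(34.2 − 9.87) = 23405 J; W(iv) = (286)(9.87 − 34.2) = -6958 J.
W_net = 23405 − 6958 = 16447 J (the clockwise enclosed area).

W_net ≈ 16.4 kJ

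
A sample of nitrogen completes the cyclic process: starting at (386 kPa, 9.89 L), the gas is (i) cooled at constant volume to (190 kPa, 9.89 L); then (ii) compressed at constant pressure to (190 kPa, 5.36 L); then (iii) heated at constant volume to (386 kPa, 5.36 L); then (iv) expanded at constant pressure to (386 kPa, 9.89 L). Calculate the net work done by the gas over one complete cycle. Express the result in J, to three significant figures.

W_net ≈ 888 J

Constant-volume legs do no work.
W(ii) = (190)(5.36 − 9.89) = -860.7 J; W(iv) = (386)(9.89 − 5.36) = 1749 J.
W_net = -860.7 + 1749 = 887.9 J (the clockwise enclosed area).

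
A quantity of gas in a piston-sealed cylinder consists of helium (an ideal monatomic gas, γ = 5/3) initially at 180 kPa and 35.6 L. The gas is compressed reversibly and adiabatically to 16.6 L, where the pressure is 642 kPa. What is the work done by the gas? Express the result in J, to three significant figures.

W ≈ -6370 J

Adiabatic: W = (P₁V₁ − P₂V₂)/(γ − 1) with γ = 5/3.
P₁V₁ = 6408 J, P₂V₂ = 10657 J.
W = (6408 − 10657) / 0.6667 = -6374 J.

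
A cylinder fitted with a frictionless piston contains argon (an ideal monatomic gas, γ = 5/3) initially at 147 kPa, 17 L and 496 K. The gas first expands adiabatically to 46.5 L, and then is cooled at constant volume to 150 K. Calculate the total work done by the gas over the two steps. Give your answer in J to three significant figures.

W_total ≈ 1830 J

Step 1 (adiabatic): W = (P₁V₁ − P₂V₂)/(γ−1) = (2499 − 1278)/0.667 = 1832 J.
Step 2 (isochoric): W = 0 (constant volume).
W_total = 1832 + 0 = 1832 J.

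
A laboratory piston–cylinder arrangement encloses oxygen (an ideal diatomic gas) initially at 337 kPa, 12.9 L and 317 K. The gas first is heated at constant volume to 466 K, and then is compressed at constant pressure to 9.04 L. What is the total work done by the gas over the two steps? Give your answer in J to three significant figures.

W_total ≈ -1910 J

Step 1 (isochoric): W = 0 (constant volume).
After step 1: P = 495.4 kPa (V unchanged).
Step 2 (isobaric): W = PΔV = (495.4 kPa)(9.04 − 12.9 L) = -1912 J.
W_total = 0 − 1912 = -1912 J.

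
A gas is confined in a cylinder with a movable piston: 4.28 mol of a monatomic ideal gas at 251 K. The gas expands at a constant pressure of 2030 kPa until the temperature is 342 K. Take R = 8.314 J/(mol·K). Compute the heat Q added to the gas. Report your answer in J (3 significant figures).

Q ≈ 8100 J

Isobaric: W = nRΔT = (4.28)(8.314)(91) = 3238 J.
ΔU = nCᵥΔT with Cᵥ = 3R/2: ΔU = (4.28)(12.47)(91) = 4857 J.
Q = ΔU + W = 4857 + 3238 = 8095 J.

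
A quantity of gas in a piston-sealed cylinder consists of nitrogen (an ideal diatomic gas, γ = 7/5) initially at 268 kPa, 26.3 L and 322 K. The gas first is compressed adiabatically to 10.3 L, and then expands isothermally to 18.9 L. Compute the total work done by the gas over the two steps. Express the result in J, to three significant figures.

Step 1 (adiabatic): W = (P₁V₁ − P₂V₂)/(γ−1) = (7048 − 10255)/0.4 = -8017 J.
After step 1: P = 995.6 kPa, V = 10.3 L, T = 468.5 K.
Step 2 (isothermal): W = P₁V₁ ln(V₂/V₁) = (10255) ln(18.9/10.3) = 6225 J.
W_total = -8017 + 6225 = -1792 J.

W_total ≈ -1790 J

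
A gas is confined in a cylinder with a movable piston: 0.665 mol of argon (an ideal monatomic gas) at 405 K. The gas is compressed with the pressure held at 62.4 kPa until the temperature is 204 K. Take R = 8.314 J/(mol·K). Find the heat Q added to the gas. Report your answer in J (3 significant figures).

Isobaric: W = nRΔT = (0.665)(8.314)(-201) = -1111 J.
ΔU = nCᵥΔT with Cᵥ = 3R/2: ΔU = (0.665)(12.47)(-201) = -1667 J.
Q = ΔU + W = -1667 − 1111 = -2778 J.

Q ≈ -2780 J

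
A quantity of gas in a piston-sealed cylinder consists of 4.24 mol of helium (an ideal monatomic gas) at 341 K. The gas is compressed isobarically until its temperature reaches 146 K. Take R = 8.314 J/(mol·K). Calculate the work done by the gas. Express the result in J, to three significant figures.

Isobaric: W = P ΔV = nR ΔT.
W = (4.24)(8.314)(146 − 341) = -6874 J.

W ≈ -6870 J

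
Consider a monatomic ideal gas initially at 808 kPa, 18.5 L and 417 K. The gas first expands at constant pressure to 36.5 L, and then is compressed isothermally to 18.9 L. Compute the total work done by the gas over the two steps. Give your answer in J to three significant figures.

W_total ≈ -4870 J

Step 1 (isobaric): W = PΔV = (808 kPa)(36.5 − 18.5 L) = 14544 J.
After step 1: P = 808 kPa, V = 36.5 L, T = 822.7 K.
Step 2 (isothermal): W = P₁V₁ ln(V₂/V₁) = (29492) ln(18.9/36.5) = -19410 J.
W_total = 14544 − 19410 = -4866 J.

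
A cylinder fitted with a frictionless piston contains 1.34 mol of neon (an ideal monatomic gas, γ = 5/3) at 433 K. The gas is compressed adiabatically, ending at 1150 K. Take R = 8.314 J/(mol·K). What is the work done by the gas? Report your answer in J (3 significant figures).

Adiabatic ⇒ Q = 0, so W_by = −ΔU = nCᵥ(T₁ − T₂).
Cᵥ = 3R/2 = 12.47 J/(mol·K).
W = (1.34)(12.47)(433 − 1150) = -11982 J.

W ≈ -12000 J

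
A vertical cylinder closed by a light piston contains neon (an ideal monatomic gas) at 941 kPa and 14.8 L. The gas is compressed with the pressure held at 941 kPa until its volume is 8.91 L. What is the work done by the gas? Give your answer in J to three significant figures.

Isobaric: W = P ΔV.
W = (941 kPa)(8.91 − 14.8 L) = (941)(-5.89) = -5542 J.

W ≈ -5540 J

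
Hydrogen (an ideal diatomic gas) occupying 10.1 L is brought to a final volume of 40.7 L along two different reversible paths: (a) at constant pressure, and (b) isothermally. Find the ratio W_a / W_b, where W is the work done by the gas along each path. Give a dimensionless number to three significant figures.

Path (a) isobaric: W = P₁(V₂ − V₁) → W_a/(P₁V₁) = 3.03.
Path (b) isothermal: W = P₁V₁ ln(V₂/V₁) → W_b/(P₁V₁) = 1.394.
W_a / W_b = 3.03 / 1.394 = 2.174.

W_a / W_b ≈ 2.17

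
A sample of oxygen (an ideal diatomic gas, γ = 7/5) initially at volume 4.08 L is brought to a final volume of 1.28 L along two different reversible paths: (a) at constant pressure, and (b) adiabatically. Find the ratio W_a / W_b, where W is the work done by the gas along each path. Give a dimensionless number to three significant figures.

Path (a) isobaric: W = P₁(V₂ − V₁) → W_a/(P₁V₁) = -0.6863.
Path (b) adiabatic: W = P₁V₁(1 − (V₁/V₂)^(γ−1))/(γ−1) → W_b/(P₁V₁) = -1.475.
W_a / W_b = -0.6863 / -1.475 = 0.4653.

W_a / W_b ≈ 0.465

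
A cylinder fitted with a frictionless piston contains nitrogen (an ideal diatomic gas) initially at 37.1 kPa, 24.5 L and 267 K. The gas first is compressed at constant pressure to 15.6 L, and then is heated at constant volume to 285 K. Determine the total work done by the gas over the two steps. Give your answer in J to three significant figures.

W_total ≈ -330 J

Step 1 (isobaric): W = PΔV = (37.1 kPa)(15.6 − 24.5 L) = -330.2 J.
Step 2 (isochoric): W = 0 (constant volume).
W_total = -330.2 + 0 = -330.2 J.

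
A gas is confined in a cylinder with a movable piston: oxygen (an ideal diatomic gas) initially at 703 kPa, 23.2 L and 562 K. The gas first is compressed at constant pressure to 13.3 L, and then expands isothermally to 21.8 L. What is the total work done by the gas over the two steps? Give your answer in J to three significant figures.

Step 1 (isobaric): W = PΔV = (703 kPa)(13.3 − 23.2 L) = -6960 J.
After step 1: P = 703 kPa, V = 13.3 L, T = 322.2 K.
Step 2 (isothermal): W = P₁V₁ ln(V₂/V₁) = (9350) ln(21.8/13.3) = 4620 J.
W_total = -6960 + 4620 = -2339 J.

W_total ≈ -2340 J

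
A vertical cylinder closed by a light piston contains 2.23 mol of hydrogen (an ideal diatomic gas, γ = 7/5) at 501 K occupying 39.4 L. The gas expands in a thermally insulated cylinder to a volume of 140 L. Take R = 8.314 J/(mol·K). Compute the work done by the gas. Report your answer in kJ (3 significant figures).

W ≈ 9.24 kJ

Adiabatic: TV^(γ−1) = const with γ = 7/5.
T₂ = T₁ (V₁/V₂)^(γ−1) = 501 × (39.4/140)^0.4 = 501 × 0.6022 = 301.7 K.
W_by = nCᵥ(T₁ − T₂) = (2.23)(20.79)(501 − 301.7) = 9237 J.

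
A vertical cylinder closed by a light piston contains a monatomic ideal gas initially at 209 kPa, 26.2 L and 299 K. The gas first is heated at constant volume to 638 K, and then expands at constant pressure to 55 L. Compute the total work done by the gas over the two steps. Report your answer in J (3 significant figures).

W_total ≈ 12800 J

Step 1 (isochoric): W = 0 (constant volume).
After step 1: P = 446 kPa (V unchanged).
Step 2 (isobaric): W = PΔV = (446 kPa)(55 − 26.2 L) = 12844 J.
W_total = 0 + 12844 = 12844 J.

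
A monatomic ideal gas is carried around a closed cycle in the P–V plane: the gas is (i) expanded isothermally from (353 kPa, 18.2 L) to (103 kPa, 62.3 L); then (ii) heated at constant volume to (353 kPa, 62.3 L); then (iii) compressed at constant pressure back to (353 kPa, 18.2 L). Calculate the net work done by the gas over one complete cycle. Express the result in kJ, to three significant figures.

W_net ≈ -7.66 kJ

Leg (i): W = PᵢVᵢ ln(V_f/Vᵢ) = (6425) ln(62.3/18.2) = 7906 J.
Leg (ii): W = 0.
Leg (iii): W = PΔV = (353)(18.2 − 62.3) = -15567 J.
W_net = 7906 − 15567 = -7662 J.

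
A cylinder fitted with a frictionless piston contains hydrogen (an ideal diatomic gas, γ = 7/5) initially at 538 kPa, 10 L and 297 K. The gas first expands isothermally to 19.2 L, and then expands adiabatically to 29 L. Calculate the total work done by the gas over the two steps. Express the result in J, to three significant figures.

Step 1 (isothermal): W = P₁V₁ ln(V₂/V₁) = (5380) ln(19.2/10) = 3510 J.
After step 1: P = 280.2 kPa, V = 19.2 L, T = 297 K.
Step 2 (adiabatic): W = (P₁V₁ − P₂V₂)/(γ−1) = (5380 − 4562)/0.4 = 2045 J.
W_total = 3510 + 2045 = 5555 J.

W_total ≈ 5550 J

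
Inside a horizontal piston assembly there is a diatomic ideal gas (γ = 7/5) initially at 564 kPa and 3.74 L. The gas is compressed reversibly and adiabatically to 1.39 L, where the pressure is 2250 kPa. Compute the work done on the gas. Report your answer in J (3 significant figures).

W ≈ 2550 J

Adiabatic: W = (P₁V₁ − P₂V₂)/(γ − 1) with γ = 7/5.
P₁V₁ = 2109 J, P₂V₂ = 3128 J.
W = (2109 − 3128) / 0.4 = -2545 J.
Work on gas = −W_by = 2545 J.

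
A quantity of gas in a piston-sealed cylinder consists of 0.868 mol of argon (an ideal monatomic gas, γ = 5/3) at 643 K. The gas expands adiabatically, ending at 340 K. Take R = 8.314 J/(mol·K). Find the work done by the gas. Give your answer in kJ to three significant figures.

Adiabatic ⇒ Q = 0, so W_by = −ΔU = nCᵥ(T₁ − T₂).
Cᵥ = 3R/2 = 12.47 J/(mol·K).
W = (0.868)(12.47)(643 − 340) = 3280 J.

W ≈ 3.28 kJ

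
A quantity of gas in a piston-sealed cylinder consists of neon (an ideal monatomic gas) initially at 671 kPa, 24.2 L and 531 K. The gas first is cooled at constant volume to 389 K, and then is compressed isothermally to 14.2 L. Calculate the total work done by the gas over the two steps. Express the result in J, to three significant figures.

Step 1 (isochoric): W = 0 (constant volume).
After step 1: P = 491.6 kPa (V unchanged).
Step 2 (isothermal): W = P₁V₁ ln(V₂/V₁) = (11896) ln(14.2/24.2) = -6342 J.
W_total = 0 − 6342 = -6342 J.

W_total ≈ -6340 J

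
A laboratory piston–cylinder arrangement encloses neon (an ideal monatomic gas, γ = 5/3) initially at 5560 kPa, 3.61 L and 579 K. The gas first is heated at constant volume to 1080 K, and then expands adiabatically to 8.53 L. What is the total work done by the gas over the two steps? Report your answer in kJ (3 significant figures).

Step 1 (isochoric): W = 0 (constant volume).
After step 1: P = 10371 kPa (V unchanged).
Step 2 (adiabatic): W = (P₁V₁ − P₂V₂)/(γ−1) = (37439 − 21104)/0.667 = 24503 J.
W_total = 0 + 24503 = 24503 J.

W_total ≈ 24.5 kJ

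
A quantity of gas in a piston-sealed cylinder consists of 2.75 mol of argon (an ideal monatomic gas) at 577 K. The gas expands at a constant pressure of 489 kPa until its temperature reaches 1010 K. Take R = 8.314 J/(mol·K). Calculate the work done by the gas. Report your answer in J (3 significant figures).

Isobaric: W = P ΔV = nR ΔT.
W = (2.75)(8.314)(1010 − 577) = 9900 J.

W ≈ 9900 J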